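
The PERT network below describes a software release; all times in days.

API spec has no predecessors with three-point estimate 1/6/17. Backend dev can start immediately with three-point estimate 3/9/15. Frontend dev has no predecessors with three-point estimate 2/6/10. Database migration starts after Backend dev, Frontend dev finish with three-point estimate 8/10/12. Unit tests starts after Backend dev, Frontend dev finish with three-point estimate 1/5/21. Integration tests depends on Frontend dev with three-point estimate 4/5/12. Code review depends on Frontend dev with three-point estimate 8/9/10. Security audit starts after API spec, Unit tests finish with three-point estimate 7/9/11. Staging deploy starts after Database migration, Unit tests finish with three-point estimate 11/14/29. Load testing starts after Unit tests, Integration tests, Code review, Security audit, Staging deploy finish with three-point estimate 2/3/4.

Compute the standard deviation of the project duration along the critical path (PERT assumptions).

3.68 days

te_API spec = (1 + 4·6 + 17)/6 = 42/6 = 7; σ²_API spec = ((17−1)/6)² = 7.111
te_Backend dev = (3 + 4·9 + 15)/6 = 54/6 = 9; σ²_Backend dev = ((15−3)/6)² = 4.000
te_Frontend dev = (2 + 4·6 + 10)/6 = 36/6 = 6; σ²_Frontend dev = ((10−2)/6)² = 1.778
te_Database migration = (8 + 4·10 + 12)/6 = 60/6 = 10; σ²_Database migration = ((12−8)/6)² = 0.444
te_Unit tests = (1 + 4·5 + 21)/6 = 42/6 = 7; σ²_Unit tests = ((21−1)/6)² = 11.111
te_Integration tests = (4 + 4·5 + 12)/6 = 36/6 = 6; σ²_Integration tests = ((12−4)/6)² = 1.778
te_Code review = (8 + 4·9 + 10)/6 = 54/6 = 9; σ²_Code review = ((10−8)/6)² = 0.111
te_Security audit = (7 + 4·9 + 11)/6 = 54/6 = 9; σ²_Security audit = ((11−7)/6)² = 0.444
te_Staging deploy = (11 + 4·14 + 29)/6 = 96/6 = 16; σ²_Staging deploy = ((29−11)/6)² = 9.000
te_Load testing = (2 + 4·3 + 4)/6 = 18/6 = 3; σ²_Load testing = ((4−2)/6)² = 0.111

Forward pass:
ES_API spec = 0; EF_API spec = 7
ES_Backend dev = 0; EF_Backend dev = 9
ES_Frontend dev = 0; EF_Frontend dev = 6
ES_Database migration = max(EF_Backend dev=9, EF_Frontend dev=6) = 9; EF_Database migration = 9+10 = 19
ES_Unit tests = max(EF_Backend dev=9, EF_Frontend dev=6) = 9; EF_Unit tests = 9+7 = 16
ES_Integration tests = 6; EF_Integration tests = 6+6 = 12
ES_Code review = 6; EF_Code review = 6+9 = 15
ES_Security audit = max(EF_API spec=7, EF_Unit tests=16) = 16; EF_Security audit = 16+9 = 25
ES_Staging deploy = max(EF_Database migration=19, EF_Unit tests=16) = 19; EF_Staging deploy = 19+16 = 35
ES_Load testing = max(EF_Unit tests=16, EF_Integration tests=12, EF_Code review=15, EF_Security audit=25, EF_Staging deploy=35) = 35; EF_Load testing = 35+3 = 38
Expected project duration μ = 38 days. Critical path: Backend dev → Database migration → Staging deploy → Load testing.

Variance along critical path = 4.000 + 0.444 + 9.000 + 0.111 = 13.556
σ = √13.556 = 3.682 days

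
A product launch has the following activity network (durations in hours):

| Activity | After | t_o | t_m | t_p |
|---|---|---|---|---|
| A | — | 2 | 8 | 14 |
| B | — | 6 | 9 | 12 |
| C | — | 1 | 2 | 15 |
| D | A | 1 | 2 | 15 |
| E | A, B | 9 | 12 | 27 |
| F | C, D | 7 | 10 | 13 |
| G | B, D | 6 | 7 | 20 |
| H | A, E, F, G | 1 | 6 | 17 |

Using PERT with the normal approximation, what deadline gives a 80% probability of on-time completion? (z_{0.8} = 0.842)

33.5 hours

te_A = (2 + 4·8 + 14)/6 = 48/6 = 8; σ²_A = ((14−2)/6)² = 4.000
te_B = (6 + 4·9 + 12)/6 = 54/6 = 9; σ²_B = ((12−6)/6)² = 1.000
te_C = (1 + 4·2 + 15)/6 = 24/6 = 4; σ²_C = ((15−1)/6)² = 5.444
te_D = (1 + 4·2 + 15)/6 = 24/6 = 4; σ²_D = ((15−1)/6)² = 5.444
te_E = (9 + 4·12 + 27)/6 = 84/6 = 14; σ²_E = ((27−9)/6)² = 9.000
te_F = (7 + 4·10 + 13)/6 = 60/6 = 10; σ²_F = ((13−7)/6)² = 1.000
te_G = (6 + 4·7 + 20)/6 = 54/6 = 9; σ²_G = ((20−6)/6)² = 5.444
te_H = (1 + 4·6 + 17)/6 = 42/6 = 7; σ²_H = ((17−1)/6)² = 7.111

Forward pass:
ES_A = 0; EF_A = 8
ES_B = 0; EF_B = 9
ES_C = 0; EF_C = 4
ES_D = 8; EF_D = 8+4 = 12
ES_E = max(EF_A=8, EF_B=9) = 9; EF_E = 9+14 = 23
ES_F = max(EF_C=4, EF_D=12) = 12; EF_F = 12+10 = 22
ES_G = max(EF_B=9, EF_D=12) = 12; EF_G = 12+9 = 21
ES_H = max(EF_A=8, EF_E=23, EF_F=22, EF_G=21) = 23; EF_H = 23+7 = 30
Expected project duration μ = 30 hours. Critical path: B → E → H.

Variance along critical path = 1.000 + 9.000 + 7.111 = 17.111; σ = 4.137 hours.
D = μ + z·σ = 30 + 0.842·4.137 = 33.5 hours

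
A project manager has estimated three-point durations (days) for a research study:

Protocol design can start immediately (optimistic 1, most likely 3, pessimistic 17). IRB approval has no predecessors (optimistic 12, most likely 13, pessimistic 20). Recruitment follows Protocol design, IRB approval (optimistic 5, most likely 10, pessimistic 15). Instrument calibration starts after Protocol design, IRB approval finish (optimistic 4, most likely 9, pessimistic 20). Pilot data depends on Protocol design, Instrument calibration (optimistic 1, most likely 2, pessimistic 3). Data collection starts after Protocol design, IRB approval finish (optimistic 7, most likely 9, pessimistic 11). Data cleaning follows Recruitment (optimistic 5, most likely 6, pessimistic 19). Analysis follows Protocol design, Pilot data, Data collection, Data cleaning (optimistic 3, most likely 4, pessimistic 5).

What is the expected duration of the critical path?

36 days

te_Protocol design = (1 + 4·3 + 17)/6 = 30/6 = 5
te_IRB approval = (12 + 4·13 + 20)/6 = 84/6 = 14
te_Recruitment = (5 + 4·10 + 15)/6 = 60/6 = 10
te_Instrument calibration = (4 + 4·9 + 20)/6 = 60/6 = 10
te_Pilot data = (1 + 4·2 + 3)/6 = 12/6 = 2
te_Data collection = (7 + 4·9 + 11)/6 = 54/6 = 9
te_Data cleaning = (5 + 4·6 + 19)/6 = 48/6 = 8
te_Analysis = (3 + 4·4 + 5)/6 = 24/6 = 4

Forward pass:
ES_Protocol design = 0; EF_Protocol design = 5
ES_IRB approval = 0; EF_IRB approval = 14
ES_Recruitment = max(EF_Protocol design=5, EF_IRB approval=14) = 14; EF_Recruitment = 14+10 = 24
ES_Instrument calibration = max(EF_Protocol design=5, EF_IRB approval=14) = 14; EF_Instrument calibration = 14+10 = 24
ES_Pilot data = max(EF_Protocol design=5, EF_Instrument calibration=24) = 24; EF_Pilot data = 24+2 = 26
ES_Data collection = max(EF_Protocol design=5, EF_IRB approval=14) = 14; EF_Data collection = 14+9 = 23
ES_Data cleaning = 24; EF_Data cleaning = 24+8 = 32
ES_Analysis = max(EF_Protocol design=5, EF_Pilot data=26, EF_Data collection=23, EF_Data cleaning=32) = 32; EF_Analysis = 32+4 = 36
Expected project duration μ = 36 days. Critical path: IRB approval → Recruitment → Data cleaning → Analysis.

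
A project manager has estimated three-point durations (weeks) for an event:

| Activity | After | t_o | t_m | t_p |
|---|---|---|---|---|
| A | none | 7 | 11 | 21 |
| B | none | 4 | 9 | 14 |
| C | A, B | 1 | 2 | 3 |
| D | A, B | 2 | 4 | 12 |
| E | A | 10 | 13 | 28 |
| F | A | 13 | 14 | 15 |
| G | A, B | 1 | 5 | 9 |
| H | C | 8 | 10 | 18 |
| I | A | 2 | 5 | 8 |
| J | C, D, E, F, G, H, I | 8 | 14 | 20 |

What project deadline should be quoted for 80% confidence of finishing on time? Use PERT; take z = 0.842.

44.6 weeks

te_A = (7 + 4·11 + 21)/6 = 72/6 = 12; σ²_A = ((21−7)/6)² = 5.444
te_B = (4 + 4·9 + 14)/6 = 54/6 = 9; σ²_B = ((14−4)/6)² = 2.778
te_C = (1 + 4·2 + 3)/6 = 12/6 = 2; σ²_C = ((3−1)/6)² = 0.111
te_D = (2 + 4·4 + 12)/6 = 30/6 = 5; σ²_D = ((12−2)/6)² = 2.778
te_E = (10 + 4·13 + 28)/6 = 90/6 = 15; σ²_E = ((28−10)/6)² = 9.000
te_F = (13 + 4·14 + 15)/6 = 84/6 = 14; σ²_F = ((15−13)/6)² = 0.111
te_G = (1 + 4·5 + 9)/6 = 30/6 = 5; σ²_G = ((9−1)/6)² = 1.778
te_H = (8 + 4·10 + 18)/6 = 66/6 = 11; σ²_H = ((18−8)/6)² = 2.778
te_I = (2 + 4·5 + 8)/6 = 30/6 = 5; σ²_I = ((8−2)/6)² = 1.000
te_J = (8 + 4·14 + 20)/6 = 84/6 = 14; σ²_J = ((20−8)/6)² = 4.000

Forward pass:
ES_A = 0; EF_A = 12
ES_B = 0; EF_B = 9
ES_C = max(EF_A=12, EF_B=9) = 12; EF_C = 12+2 = 14
ES_D = max(EF_A=12, EF_B=9) = 12; EF_D = 12+5 = 17
ES_E = 12; EF_E = 12+15 = 27
ES_F = 12; EF_F = 12+14 = 26
ES_G = max(EF_A=12, EF_B=9) = 12; EF_G = 12+5 = 17
ES_H = 14; EF_H = 14+11 = 25
ES_I = 12; EF_I = 12+5 = 17
ES_J = max(EF_C=14, EF_D=17, EF_E=27, EF_F=26, EF_G=17, EF_H=25, EF_I=17) = 27; EF_J = 27+14 = 41
Expected project duration μ = 41 weeks. Critical path: A → E → J.

Variance along critical path = 5.444 + 9.000 + 4.000 = 18.444; σ = 4.295 weeks.
D = μ + z·σ = 41 + 0.842·4.295 = 44.6 weeks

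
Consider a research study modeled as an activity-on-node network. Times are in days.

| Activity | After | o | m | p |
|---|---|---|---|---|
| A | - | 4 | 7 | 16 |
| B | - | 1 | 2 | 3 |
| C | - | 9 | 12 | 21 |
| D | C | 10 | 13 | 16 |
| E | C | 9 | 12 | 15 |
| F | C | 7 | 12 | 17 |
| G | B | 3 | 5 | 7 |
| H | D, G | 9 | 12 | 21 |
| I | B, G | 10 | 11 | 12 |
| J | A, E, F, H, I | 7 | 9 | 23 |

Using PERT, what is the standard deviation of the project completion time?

4.01 days

te_A = (4 + 4·7 + 16)/6 = 48/6 = 8; σ²_A = ((16−4)/6)² = 4.000
te_B = (1 + 4·2 + 3)/6 = 12/6 = 2; σ²_B = ((3−1)/6)² = 0.111
te_C = (9 + 4·12 + 21)/6 = 78/6 = 13; σ²_C = ((21−9)/6)² = 4.000
te_D = (10 + 4·13 + 16)/6 = 78/6 = 13; σ²_D = ((16−10)/6)² = 1.000
te_E = (9 + 4·12 + 15)/6 = 72/6 = 12; σ²_E = ((15−9)/6)² = 1.000
te_F = (7 + 4·12 + 17)/6 = 72/6 = 12; σ²_F = ((17−7)/6)² = 2.778
te_G = (3 + 4·5 + 7)/6 = 30/6 = 5; σ²_G = ((7−3)/6)² = 0.444
te_H = (9 + 4·12 + 21)/6 = 78/6 = 13; σ²_H = ((21−9)/6)² = 4.000
te_I = (10 + 4·11 + 12)/6 = 66/6 = 11; σ²_I = ((12−10)/6)² = 0.111
te_J = (7 + 4·9 + 23)/6 = 66/6 = 11; σ²_J = ((23−7)/6)² = 7.111

Forward pass:
ES_A = 0; EF_A = 8
ES_B = 0; EF_B = 2
ES_C = 0; EF_C = 13
ES_D = 13; EF_D = 13+13 = 26
ES_E = 13; EF_E = 13+12 = 25
ES_F = 13; EF_F = 13+12 = 25
ES_G = 2; EF_G = 2+5 = 7
ES_H = max(EF_D=26, EF_G=7) = 26; EF_H = 26+13 = 39
ES_I = max(EF_B=2, EF_G=7) = 7; EF_I = 7+11 = 18
ES_J = max(EF_A=8, EF_E=25, EF_F=25, EF_H=39, EF_I=18) = 39; EF_J = 39+11 = 50
Expected project duration μ = 50 days. Critical path: C → D → H → J.

Variance along critical path = 4.000 + 1.000 + 4.000 + 7.111 = 16.111
σ = √16.111 = 4.014 days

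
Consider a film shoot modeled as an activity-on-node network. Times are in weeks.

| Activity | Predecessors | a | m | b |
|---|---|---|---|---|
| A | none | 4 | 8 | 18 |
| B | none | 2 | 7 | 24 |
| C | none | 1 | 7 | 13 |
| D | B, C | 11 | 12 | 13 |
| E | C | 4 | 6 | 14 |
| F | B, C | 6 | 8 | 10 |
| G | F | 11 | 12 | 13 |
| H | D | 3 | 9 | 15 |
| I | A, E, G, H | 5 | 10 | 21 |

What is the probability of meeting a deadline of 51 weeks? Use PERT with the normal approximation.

0.978

te_A = (4 + 4·8 + 18)/6 = 54/6 = 9; σ²_A = ((18−4)/6)² = 5.444
te_B = (2 + 4·7 + 24)/6 = 54/6 = 9; σ²_B = ((24−2)/6)² = 13.444
te_C = (1 + 4·7 + 13)/6 = 42/6 = 7; σ²_C = ((13−1)/6)² = 4.000
te_D = (11 + 4·12 + 13)/6 = 72/6 = 12; σ²_D = ((13−11)/6)² = 0.111
te_E = (4 + 4·6 + 14)/6 = 42/6 = 7; σ²_E = ((14−4)/6)² = 2.778
te_F = (6 + 4·8 + 10)/6 = 48/6 = 8; σ²_F = ((10−6)/6)² = 0.444
te_G = (11 + 4·12 + 13)/6 = 72/6 = 12; σ²_G = ((13−11)/6)² = 0.111
te_H = (3 + 4·9 + 15)/6 = 54/6 = 9; σ²_H = ((15−3)/6)² = 4.000
te_I = (5 + 4·10 + 21)/6 = 66/6 = 11; σ²_I = ((21−5)/6)² = 7.111

Forward pass:
ES_A = 0; EF_A = 9
ES_B = 0; EF_B = 9
ES_C = 0; EF_C = 7
ES_D = max(EF_B=9, EF_C=7) = 9; EF_D = 9+12 = 21
ES_E = 7; EF_E = 7+7 = 14
ES_F = max(EF_B=9, EF_C=7) = 9; EF_F = 9+8 = 17
ES_G = 17; EF_G = 17+12 = 29
ES_H = 21; EF_H = 21+9 = 30
ES_I = max(EF_A=9, EF_E=14, EF_G=29, EF_H=30) = 30; EF_I = 30+11 = 41
Expected project duration μ = 41 weeks. Critical path: B → D → H → I.

Variance along critical path = 13.444 + 0.111 + 4.000 + 7.111 = 24.667; σ = √24.667 = 4.967 weeks.
Z = (51 − 41) / 4.967 = 2.013
P(T ≤ 51) = Φ(2.013) ≈ 0.978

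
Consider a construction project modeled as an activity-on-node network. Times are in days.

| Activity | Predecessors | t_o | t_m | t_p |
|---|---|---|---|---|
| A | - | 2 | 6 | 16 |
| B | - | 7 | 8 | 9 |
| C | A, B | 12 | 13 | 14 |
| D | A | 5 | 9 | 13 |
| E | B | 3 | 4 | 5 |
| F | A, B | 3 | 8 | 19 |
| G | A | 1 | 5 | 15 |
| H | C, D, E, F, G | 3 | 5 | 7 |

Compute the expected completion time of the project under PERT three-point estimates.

26 days

te_A = (2 + 4·6 + 16)/6 = 42/6 = 7
te_B = (7 + 4·8 + 9)/6 = 48/6 = 8
te_C = (12 + 4·13 + 14)/6 = 78/6 = 13
te_D = (5 + 4·9 + 13)/6 = 54/6 = 9
te_E = (3 + 4·4 + 5)/6 = 24/6 = 4
te_F = (3 + 4·8 + 19)/6 = 54/6 = 9
te_G = (1 + 4·5 + 15)/6 = 36/6 = 6
te_H = (3 + 4·5 + 7)/6 = 30/6 = 5

Forward pass:
ES_A = 0; EF_A = 7
ES_B = 0; EF_B = 8
ES_C = max(EF_A=7, EF_B=8) = 8; EF_C = 8+13 = 21
ES_D = 7; EF_D = 7+9 = 16
ES_E = 8; EF_E = 8+4 = 12
ES_F = max(EF_A=7, EF_B=8) = 8; EF_F = 8+9 = 17
ES_G = 7; EF_G = 7+6 = 13
ES_H = max(EF_C=21, EF_D=16, EF_E=12, EF_F=17, EF_G=13) = 21; EF_H = 21+5 = 26
Expected project duration μ = 26 days. Critical path: B → C → H.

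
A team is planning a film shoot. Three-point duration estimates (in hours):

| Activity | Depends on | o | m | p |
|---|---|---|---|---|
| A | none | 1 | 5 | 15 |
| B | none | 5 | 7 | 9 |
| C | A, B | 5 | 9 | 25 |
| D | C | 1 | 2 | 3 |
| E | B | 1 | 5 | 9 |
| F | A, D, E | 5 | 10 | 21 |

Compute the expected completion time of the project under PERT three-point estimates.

te_A = (1 + 4·5 + 15)/6 = 36/6 = 6
te_B = (5 + 4·7 + 9)/6 = 42/6 = 7
te_C = (5 + 4·9 + 25)/6 = 66/6 = 11
te_D = (1 + 4·2 + 3)/6 = 12/6 = 2
te_E = (1 + 4·5 + 9)/6 = 30/6 = 5
te_F = (5 + 4·10 + 21)/6 = 66/6 = 11

Forward pass:
ES_A = 0; EF_A = 6
ES_B = 0; EF_B = 7
ES_C = max(EF_A=6, EF_B=7) = 7; EF_C = 7+11 = 18
ES_D = 18; EF_D = 18+2 = 20
ES_E = 7; EF_E = 7+5 = 12
ES_F = max(EF_A=6, EF_D=20, EF_E=12) = 20; EF_F = 20+11 = 31
Expected project duration μ = 31 hours. Critical path: B → C → D → F.

31 hours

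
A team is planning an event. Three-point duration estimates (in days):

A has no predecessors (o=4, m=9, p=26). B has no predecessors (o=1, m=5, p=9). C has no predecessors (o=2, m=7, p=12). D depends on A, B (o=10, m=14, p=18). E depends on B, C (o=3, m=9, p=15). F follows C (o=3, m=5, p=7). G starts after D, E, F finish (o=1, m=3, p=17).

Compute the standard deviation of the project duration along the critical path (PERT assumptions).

4.73 days

te_A = (4 + 4·9 + 26)/6 = 66/6 = 11; σ²_A = ((26−4)/6)² = 13.444
te_B = (1 + 4·5 + 9)/6 = 30/6 = 5; σ²_B = ((9−1)/6)² = 1.778
te_C = (2 + 4·7 + 12)/6 = 42/6 = 7; σ²_C = ((12−2)/6)² = 2.778
te_D = (10 + 4·14 + 18)/6 = 84/6 = 14; σ²_D = ((18−10)/6)² = 1.778
te_E = (3 + 4·9 + 15)/6 = 54/6 = 9; σ²_E = ((15−3)/6)² = 4.000
te_F = (3 + 4·5 + 7)/6 = 30/6 = 5; σ²_F = ((7−3)/6)² = 0.444
te_G = (1 + 4·3 + 17)/6 = 30/6 = 5; σ²_G = ((17−1)/6)² = 7.111

Forward pass:
ES_A = 0; EF_A = 11
ES_B = 0; EF_B = 5
ES_C = 0; EF_C = 7
ES_D = max(EF_A=11, EF_B=5) = 11; EF_D = 11+14 = 25
ES_E = max(EF_B=5, EF_C=7) = 7; EF_E = 7+9 = 16
ES_F = 7; EF_F = 7+5 = 12
ES_G = max(EF_D=25, EF_E=16, EF_F=12) = 25; EF_G = 25+5 = 30
Expected project duration μ = 30 days. Critical path: A → D → G.

Variance along critical path = 13.444 + 1.778 + 7.111 = 22.333
σ = √22.333 = 4.726 days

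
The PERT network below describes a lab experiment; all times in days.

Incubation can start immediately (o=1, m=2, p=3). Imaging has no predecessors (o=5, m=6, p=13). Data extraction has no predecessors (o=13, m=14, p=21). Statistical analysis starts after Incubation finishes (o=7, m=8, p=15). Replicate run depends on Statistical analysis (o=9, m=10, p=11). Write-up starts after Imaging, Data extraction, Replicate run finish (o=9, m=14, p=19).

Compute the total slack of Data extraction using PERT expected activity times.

te_Incubation = (1 + 4·2 + 3)/6 = 12/6 = 2
te_Imaging = (5 + 4·6 + 13)/6 = 42/6 = 7
te_Data extraction = (13 + 4·14 + 21)/6 = 90/6 = 15
te_Statistical analysis = (7 + 4·8 + 15)/6 = 54/6 = 9
te_Replicate run = (9 + 4·10 + 11)/6 = 60/6 = 10
te_Write-up = (9 + 4·14 + 19)/6 = 84/6 = 14

Forward pass:
ES_Incubation = 0; EF_Incubation = 2
ES_Imaging = 0; EF_Imaging = 7
ES_Data extraction = 0; EF_Data extraction = 15
ES_Statistical analysis = 2; EF_Statistical analysis = 2+9 = 11
ES_Replicate run = 11; EF_Replicate run = 11+10 = 21
ES_Write-up = max(EF_Imaging=7, EF_Data extraction=15, EF_Replicate run=21) = 21; EF_Write-up = 21+14 = 35
Expected project duration μ = 35 days. Critical path: Incubation → Statistical analysis → Replicate run → Write-up.

Backward pass:
LF_Write-up = 35; LS_Write-up = 35−14 = 21
LF_Replicate run = LS_Write-up = 21; LS_Replicate run = 21−10 = 11
LF_Statistical analysis = LS_Replicate run = 11; LS_Statistical analysis = 11−9 = 2
LF_Data extraction = LS_Write-up = 21; LS_Data extraction = 21−15 = 6
LF_Imaging = LS_Write-up = 21; LS_Imaging = 21−7 = 14
LF_Incubation = LS_Statistical analysis = 2; LS_Incubation = 2−2 = 0
Slack_Data extraction = LS_Data extraction − ES_Data extraction = 6 − 0 = 6

6 days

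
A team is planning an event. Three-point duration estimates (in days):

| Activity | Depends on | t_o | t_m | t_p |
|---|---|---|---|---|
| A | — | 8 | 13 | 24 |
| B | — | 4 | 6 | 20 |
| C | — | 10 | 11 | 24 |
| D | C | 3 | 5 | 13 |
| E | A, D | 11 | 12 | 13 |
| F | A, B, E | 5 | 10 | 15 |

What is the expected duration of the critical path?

41 days

te_A = (8 + 4·13 + 24)/6 = 84/6 = 14
te_B = (4 + 4·6 + 20)/6 = 48/6 = 8
te_C = (10 + 4·11 + 24)/6 = 78/6 = 13
te_D = (3 + 4·5 + 13)/6 = 36/6 = 6
te_E = (11 + 4·12 + 13)/6 = 72/6 = 12
te_F = (5 + 4·10 + 15)/6 = 60/6 = 10

Forward pass:
ES_A = 0; EF_A = 14
ES_B = 0; EF_B = 8
ES_C = 0; EF_C = 13
ES_D = 13; EF_D = 13+6 = 19
ES_E = max(EF_A=14, EF_D=19) = 19; EF_E = 19+12 = 31
ES_F = max(EF_A=14, EF_B=8, EF_E=31) = 31; EF_F = 31+10 = 41
Expected project duration μ = 41 days. Critical path: C → D → E → F.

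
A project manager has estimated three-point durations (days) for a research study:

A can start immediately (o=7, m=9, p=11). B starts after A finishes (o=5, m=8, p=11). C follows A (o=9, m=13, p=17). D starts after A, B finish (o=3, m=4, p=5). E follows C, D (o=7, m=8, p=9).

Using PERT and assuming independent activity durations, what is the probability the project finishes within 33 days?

te_A = (7 + 4·9 + 11)/6 = 54/6 = 9; σ²_A = ((11−7)/6)² = 0.444
te_B = (5 + 4·8 + 11)/6 = 48/6 = 8; σ²_B = ((11−5)/6)² = 1.000
te_C = (9 + 4·13 + 17)/6 = 78/6 = 13; σ²_C = ((17−9)/6)² = 1.778
te_D = (3 + 4·4 + 5)/6 = 24/6 = 4; σ²_D = ((5−3)/6)² = 0.111
te_E = (7 + 4·8 + 9)/6 = 48/6 = 8; σ²_E = ((9−7)/6)² = 0.111

Forward pass:
ES_A = 0; EF_A = 9
ES_B = 9; EF_B = 9+8 = 17
ES_C = 9; EF_C = 9+13 = 22
ES_D = max(EF_A=9, EF_B=17) = 17; EF_D = 17+4 = 21
ES_E = max(EF_C=22, EF_D=21) = 22; EF_E = 22+8 = 30
Expected project duration μ = 30 days. Critical path: A → C → E.

Variance along critical path = 0.444 + 1.778 + 0.111 = 2.333; σ = √2.333 = 1.528 days.
Z = (33 − 30) / 1.528 = 1.964
P(T ≤ 33) = Φ(1.964) ≈ 0.975

0.975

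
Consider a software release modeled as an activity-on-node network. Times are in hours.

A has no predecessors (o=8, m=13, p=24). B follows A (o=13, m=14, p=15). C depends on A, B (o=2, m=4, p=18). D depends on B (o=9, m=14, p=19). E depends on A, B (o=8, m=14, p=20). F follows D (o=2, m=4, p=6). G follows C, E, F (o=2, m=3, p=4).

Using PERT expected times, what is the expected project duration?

te_A = (8 + 4·13 + 24)/6 = 84/6 = 14
te_B = (13 + 4·14 + 15)/6 = 84/6 = 14
te_C = (2 + 4·4 + 18)/6 = 36/6 = 6
te_D = (9 + 4·14 + 19)/6 = 84/6 = 14
te_E = (8 + 4·14 + 20)/6 = 84/6 = 14
te_F = (2 + 4·4 + 6)/6 = 24/6 = 4
te_G = (2 + 4·3 + 4)/6 = 18/6 = 3

Forward pass:
ES_A = 0; EF_A = 14
ES_B = 14; EF_B = 14+14 = 28
ES_C = max(EF_A=14, EF_B=28) = 28; EF_C = 28+6 = 34
ES_D = 28; EF_D = 28+14 = 42
ES_E = max(EF_A=14, EF_B=28) = 28; EF_E = 28+14 = 42
ES_F = 42; EF_F = 42+4 = 46
ES_G = max(EF_C=34, EF_E=42, EF_F=46) = 46; EF_G = 46+3 = 49
Expected project duration μ = 49 hours. Critical path: A → B → D → F → G.

49 hours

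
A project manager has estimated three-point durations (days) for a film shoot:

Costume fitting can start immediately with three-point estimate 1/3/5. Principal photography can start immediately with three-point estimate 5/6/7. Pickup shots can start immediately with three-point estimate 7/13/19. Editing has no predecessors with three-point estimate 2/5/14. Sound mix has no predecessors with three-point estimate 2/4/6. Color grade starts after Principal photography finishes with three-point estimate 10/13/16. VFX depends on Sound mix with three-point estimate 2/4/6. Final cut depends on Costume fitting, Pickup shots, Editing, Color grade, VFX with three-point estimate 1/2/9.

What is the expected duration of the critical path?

22 days

te_Costume fitting = (1 + 4·3 + 5)/6 = 18/6 = 3
te_Principal photography = (5 + 4·6 + 7)/6 = 36/6 = 6
te_Pickup shots = (7 + 4·13 + 19)/6 = 78/6 = 13
te_Editing = (2 + 4·5 + 14)/6 = 36/6 = 6
te_Sound mix = (2 + 4·4 + 6)/6 = 24/6 = 4
te_Color grade = (10 + 4·13 + 16)/6 = 78/6 = 13
te_VFX = (2 + 4·4 + 6)/6 = 24/6 = 4
te_Final cut = (1 + 4·2 + 9)/6 = 18/6 = 3

Forward pass:
ES_Costume fitting = 0; EF_Costume fitting = 3
ES_Principal photography = 0; EF_Principal photography = 6
ES_Pickup shots = 0; EF_Pickup shots = 13
ES_Editing = 0; EF_Editing = 6
ES_Sound mix = 0; EF_Sound mix = 4
ES_Color grade = 6; EF_Color grade = 6+13 = 19
ES_VFX = 4; EF_VFX = 4+4 = 8
ES_Final cut = max(EF_Costume fitting=3, EF_Pickup shots=13, EF_Editing=6, EF_Color grade=19, EF_VFX=8) = 19; EF_Final cut = 19+3 = 22
Expected project duration μ = 22 days. Critical path: Principal photography → Color grade → Final cut.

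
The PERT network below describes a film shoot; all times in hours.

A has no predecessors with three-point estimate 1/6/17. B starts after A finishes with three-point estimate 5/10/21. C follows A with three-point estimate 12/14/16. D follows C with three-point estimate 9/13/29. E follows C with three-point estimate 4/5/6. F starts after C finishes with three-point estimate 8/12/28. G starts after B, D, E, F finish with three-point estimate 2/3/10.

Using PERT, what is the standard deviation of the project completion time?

te_A = (1 + 4·6 + 17)/6 = 42/6 = 7; σ²_A = ((17−1)/6)² = 7.111
te_B = (5 + 4·10 + 21)/6 = 66/6 = 11; σ²_B = ((21−5)/6)² = 7.111
te_C = (12 + 4·14 + 16)/6 = 84/6 = 14; σ²_C = ((16−12)/6)² = 0.444
te_D = (9 + 4·13 + 29)/6 = 90/6 = 15; σ²_D = ((29−9)/6)² = 11.111
te_E = (4 + 4·5 + 6)/6 = 30/6 = 5; σ²_E = ((6−4)/6)² = 0.111
te_F = (8 + 4·12 + 28)/6 = 84/6 = 14; σ²_F = ((28−8)/6)² = 11.111
te_G = (2 + 4·3 + 10)/6 = 24/6 = 4; σ²_G = ((10−2)/6)² = 1.778

Forward pass:
ES_A = 0; EF_A = 7
ES_B = 7; EF_B = 7+11 = 18
ES_C = 7; EF_C = 7+14 = 21
ES_D = 21; EF_D = 21+15 = 36
ES_E = 21; EF_E = 21+5 = 26
ES_F = 21; EF_F = 21+14 = 35
ES_G = max(EF_B=18, EF_D=36, EF_E=26, EF_F=35) = 36; EF_G = 36+4 = 40
Expected project duration μ = 40 hours. Critical path: A → C → D → G.

Variance along critical path = 7.111 + 0.444 + 11.111 + 1.778 = 20.444
σ = √20.444 = 4.522 hours

4.52 hours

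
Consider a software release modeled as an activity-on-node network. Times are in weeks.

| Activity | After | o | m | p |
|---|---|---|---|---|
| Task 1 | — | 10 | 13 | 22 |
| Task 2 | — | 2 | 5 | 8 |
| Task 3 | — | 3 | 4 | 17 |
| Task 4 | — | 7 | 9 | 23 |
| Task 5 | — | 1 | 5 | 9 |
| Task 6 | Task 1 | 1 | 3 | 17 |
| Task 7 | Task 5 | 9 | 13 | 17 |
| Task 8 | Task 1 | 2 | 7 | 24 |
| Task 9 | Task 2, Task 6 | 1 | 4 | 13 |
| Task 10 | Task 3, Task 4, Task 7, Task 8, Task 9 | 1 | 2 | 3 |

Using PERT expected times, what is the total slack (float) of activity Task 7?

te_Task 1 = (10 + 4·13 + 22)/6 = 84/6 = 14
te_Task 2 = (2 + 4·5 + 8)/6 = 30/6 = 5
te_Task 3 = (3 + 4·4 + 17)/6 = 36/6 = 6
te_Task 4 = (7 + 4·9 + 23)/6 = 66/6 = 11
te_Task 5 = (1 + 4·5 + 9)/6 = 30/6 = 5
te_Task 6 = (1 + 4·3 + 17)/6 = 30/6 = 5
te_Task 7 = (9 + 4·13 + 17)/6 = 78/6 = 13
te_Task 8 = (2 + 4·7 + 24)/6 = 54/6 = 9
te_Task 9 = (1 + 4·4 + 13)/6 = 30/6 = 5
te_Task 10 = (1 + 4·2 + 3)/6 = 12/6 = 2

Forward pass:
ES_Task 1 = 0; EF_Task 1 = 14
ES_Task 2 = 0; EF_Task 2 = 5
ES_Task 3 = 0; EF_Task 3 = 6
ES_Task 4 = 0; EF_Task 4 = 11
ES_Task 5 = 0; EF_Task 5 = 5
ES_Task 6 = 14; EF_Task 6 = 14+5 = 19
ES_Task 7 = 5; EF_Task 7 = 5+13 = 18
ES_Task 8 = 14; EF_Task 8 = 14+9 = 23
ES_Task 9 = max(EF_Task 2=5, EF_Task 6=19) = 19; EF_Task 9 = 19+5 = 24
ES_Task 10 = max(EF_Task 3=6, EF_Task 4=11, EF_Task 7=18, EF_Task 8=23, EF_Task 9=24) = 24; EF_Task 10 = 24+2 = 26
Expected project duration μ = 26 weeks. Critical path: Task 1 → Task 6 → Task 9 → Task 10.

Backward pass:
LF_Task 10 = 26; LS_Task 10 = 26−2 = 24
LF_Task 9 = LS_Task 10 = 24; LS_Task 9 = 24−5 = 19
LF_Task 8 = LS_Task 10 = 24; LS_Task 8 = 24−9 = 15
LF_Task 7 = LS_Task 10 = 24; LS_Task 7 = 24−13 = 11
LF_Task 6 = LS_Task 9 = 19; LS_Task 6 = 19−5 = 14
LF_Task 5 = LS_Task 7 = 11; LS_Task 5 = 11−5 = 6
LF_Task 4 = LS_Task 10 = 24; LS_Task 4 = 24−11 = 13
LF_Task 3 = LS_Task 10 = 24; LS_Task 3 = 24−6 = 18
LF_Task 2 = LS_Task 9 = 19; LS_Task 2 = 19−5 = 14
LF_Task 1 = min(LS_Task 6=14, LS_Task 8=15) = 14; LS_Task 1 = 14−14 = 0
Slack_Task 7 = LS_Task 7 − ES_Task 7 = 11 − 5 = 6

6 weeks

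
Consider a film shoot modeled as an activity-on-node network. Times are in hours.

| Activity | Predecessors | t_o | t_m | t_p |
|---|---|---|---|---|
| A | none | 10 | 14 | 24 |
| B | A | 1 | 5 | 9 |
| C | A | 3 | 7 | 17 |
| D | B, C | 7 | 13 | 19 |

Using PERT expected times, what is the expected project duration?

te_A = (10 + 4·14 + 24)/6 = 90/6 = 15
te_B = (1 + 4·5 + 9)/6 = 30/6 = 5
te_C = (3 + 4·7 + 17)/6 = 48/6 = 8
te_D = (7 + 4·13 + 19)/6 = 78/6 = 13

Forward pass:
ES_A = 0; EF_A = 15
ES_B = 15; EF_B = 15+5 = 20
ES_C = 15; EF_C = 15+8 = 23
ES_D = max(EF_B=20, EF_C=23) = 23; EF_D = 23+13 = 36
Expected project duration μ = 36 hours. Critical path: A → C → D.

36 hours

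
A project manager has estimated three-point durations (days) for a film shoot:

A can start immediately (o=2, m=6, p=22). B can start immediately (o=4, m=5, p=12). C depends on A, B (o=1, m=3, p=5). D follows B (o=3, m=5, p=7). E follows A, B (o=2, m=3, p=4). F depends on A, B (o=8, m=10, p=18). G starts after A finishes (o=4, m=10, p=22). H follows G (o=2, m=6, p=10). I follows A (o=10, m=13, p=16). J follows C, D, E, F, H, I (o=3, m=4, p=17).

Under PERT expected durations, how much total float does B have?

8 days

te_A = (2 + 4·6 + 22)/6 = 48/6 = 8
te_B = (4 + 4·5 + 12)/6 = 36/6 = 6
te_C = (1 + 4·3 + 5)/6 = 18/6 = 3
te_D = (3 + 4·5 + 7)/6 = 30/6 = 5
te_E = (2 + 4·3 + 4)/6 = 18/6 = 3
te_F = (8 + 4·10 + 18)/6 = 66/6 = 11
te_G = (4 + 4·10 + 22)/6 = 66/6 = 11
te_H = (2 + 4·6 + 10)/6 = 36/6 = 6
te_I = (10 + 4·13 + 16)/6 = 78/6 = 13
te_J = (3 + 4·4 + 17)/6 = 36/6 = 6

Forward pass:
ES_A = 0; EF_A = 8
ES_B = 0; EF_B = 6
ES_C = max(EF_A=8, EF_B=6) = 8; EF_C = 8+3 = 11
ES_D = 6; EF_D = 6+5 = 11
ES_E = max(EF_A=8, EF_B=6) = 8; EF_E = 8+3 = 11
ES_F = max(EF_A=8, EF_B=6) = 8; EF_F = 8+11 = 19
ES_G = 8; EF_G = 8+11 = 19
ES_H = 19; EF_H = 19+6 = 25
ES_I = 8; EF_I = 8+13 = 21
ES_J = max(EF_C=11, EF_D=11, EF_E=11, EF_F=19, EF_H=25, EF_I=21) = 25; EF_J = 25+6 = 31
Expected project duration μ = 31 days. Critical path: A → G → H → J.

Backward pass:
LF_J = 31; LS_J = 31−6 = 25
LF_I = LS_J = 25; LS_I = 25−13 = 12
LF_H = LS_J = 25; LS_H = 25−6 = 19
LF_G = LS_H = 19; LS_G = 19−11 = 8
LF_F = LS_J = 25; LS_F = 25−11 = 14
LF_E = LS_J = 25; LS_E = 25−3 = 22
LF_D = LS_J = 25; LS_D = 25−5 = 20
LF_C = LS_J = 25; LS_C = 25−3 = 22
LF_B = min(LS_C=22, LS_D=20, LS_E=22, LS_F=14) = 14; LS_B = 14−6 = 8
LF_A = min(LS_C=22, LS_E=22, LS_F=14, LS_G=8, LS_I=12) = 8; LS_A = 8−8 = 0
Slack_B = LS_B − ES_B = 8 − 0 = 8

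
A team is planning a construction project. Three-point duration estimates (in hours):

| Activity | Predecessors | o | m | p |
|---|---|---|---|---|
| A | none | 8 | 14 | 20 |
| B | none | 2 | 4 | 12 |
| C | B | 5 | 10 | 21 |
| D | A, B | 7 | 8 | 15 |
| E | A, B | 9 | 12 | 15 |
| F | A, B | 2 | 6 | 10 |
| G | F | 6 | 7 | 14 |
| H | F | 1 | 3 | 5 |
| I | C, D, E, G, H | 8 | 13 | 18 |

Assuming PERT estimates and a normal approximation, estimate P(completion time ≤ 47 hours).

0.969

te_A = (8 + 4·14 + 20)/6 = 84/6 = 14; σ²_A = ((20−8)/6)² = 4.000
te_B = (2 + 4·4 + 12)/6 = 30/6 = 5; σ²_B = ((12−2)/6)² = 2.778
te_C = (5 + 4·10 + 21)/6 = 66/6 = 11; σ²_C = ((21−5)/6)² = 7.111
te_D = (7 + 4·8 + 15)/6 = 54/6 = 9; σ²_D = ((15−7)/6)² = 1.778
te_E = (9 + 4·12 + 15)/6 = 72/6 = 12; σ²_E = ((15−9)/6)² = 1.000
te_F = (2 + 4·6 + 10)/6 = 36/6 = 6; σ²_F = ((10−2)/6)² = 1.778
te_G = (6 + 4·7 + 14)/6 = 48/6 = 8; σ²_G = ((14−6)/6)² = 1.778
te_H = (1 + 4·3 + 5)/6 = 18/6 = 3; σ²_H = ((5−1)/6)² = 0.444
te_I = (8 + 4·13 + 18)/6 = 78/6 = 13; σ²_I = ((18−8)/6)² = 2.778

Forward pass:
ES_A = 0; EF_A = 14
ES_B = 0; EF_B = 5
ES_C = 5; EF_C = 5+11 = 16
ES_D = max(EF_A=14, EF_B=5) = 14; EF_D = 14+9 = 23
ES_E = max(EF_A=14, EF_B=5) = 14; EF_E = 14+12 = 26
ES_F = max(EF_A=14, EF_B=5) = 14; EF_F = 14+6 = 20
ES_G = 20; EF_G = 20+8 = 28
ES_H = 20; EF_H = 20+3 = 23
ES_I = max(EF_C=16, EF_D=23, EF_E=26, EF_G=28, EF_H=23) = 28; EF_I = 28+13 = 41
Expected project duration μ = 41 hours. Critical path: A → F → G → I.

Variance along critical path = 4.000 + 1.778 + 1.778 + 2.778 = 10.333; σ = √10.333 = 3.215 hours.
Z = (47 − 41) / 3.215 = 1.867
P(T ≤ 47) = Φ(1.867) ≈ 0.969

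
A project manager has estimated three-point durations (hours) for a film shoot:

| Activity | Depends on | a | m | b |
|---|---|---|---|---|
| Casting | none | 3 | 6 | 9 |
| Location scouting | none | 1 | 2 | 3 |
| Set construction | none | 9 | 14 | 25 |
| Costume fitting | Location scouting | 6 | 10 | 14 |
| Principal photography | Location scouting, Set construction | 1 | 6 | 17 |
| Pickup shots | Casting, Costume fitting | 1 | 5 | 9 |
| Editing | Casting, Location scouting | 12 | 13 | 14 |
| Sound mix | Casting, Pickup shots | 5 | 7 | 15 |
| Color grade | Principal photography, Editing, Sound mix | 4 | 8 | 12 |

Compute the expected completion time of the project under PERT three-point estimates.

33 hours

te_Casting = (3 + 4·6 + 9)/6 = 36/6 = 6
te_Location scouting = (1 + 4·2 + 3)/6 = 12/6 = 2
te_Set construction = (9 + 4·14 + 25)/6 = 90/6 = 15
te_Costume fitting = (6 + 4·10 + 14)/6 = 60/6 = 10
te_Principal photography = (1 + 4·6 + 17)/6 = 42/6 = 7
te_Pickup shots = (1 + 4·5 + 9)/6 = 30/6 = 5
te_Editing = (12 + 4·13 + 14)/6 = 78/6 = 13
te_Sound mix = (5 + 4·7 + 15)/6 = 48/6 = 8
te_Color grade = (4 + 4·8 + 12)/6 = 48/6 = 8

Forward pass:
ES_Casting = 0; EF_Casting = 6
ES_Location scouting = 0; EF_Location scouting = 2
ES_Set construction = 0; EF_Set construction = 15
ES_Costume fitting = 2; EF_Costume fitting = 2+10 = 12
ES_Principal photography = max(EF_Location scouting=2, EF_Set construction=15) = 15; EF_Principal photography = 15+7 = 22
ES_Pickup shots = max(EF_Casting=6, EF_Costume fitting=12) = 12; EF_Pickup shots = 12+5 = 17
ES_Editing = max(EF_Casting=6, EF_Location scouting=2) = 6; EF_Editing = 6+13 = 19
ES_Sound mix = max(EF_Casting=6, EF_Pickup shots=17) = 17; EF_Sound mix = 17+8 = 25
ES_Color grade = max(EF_Principal photography=22, EF_Editing=19, EF_Sound mix=25) = 25; EF_Color grade = 25+8 = 33
Expected project duration μ = 33 hours. Critical path: Location scouting → Costume fitting → Pickup shots → Sound mix → Color grade.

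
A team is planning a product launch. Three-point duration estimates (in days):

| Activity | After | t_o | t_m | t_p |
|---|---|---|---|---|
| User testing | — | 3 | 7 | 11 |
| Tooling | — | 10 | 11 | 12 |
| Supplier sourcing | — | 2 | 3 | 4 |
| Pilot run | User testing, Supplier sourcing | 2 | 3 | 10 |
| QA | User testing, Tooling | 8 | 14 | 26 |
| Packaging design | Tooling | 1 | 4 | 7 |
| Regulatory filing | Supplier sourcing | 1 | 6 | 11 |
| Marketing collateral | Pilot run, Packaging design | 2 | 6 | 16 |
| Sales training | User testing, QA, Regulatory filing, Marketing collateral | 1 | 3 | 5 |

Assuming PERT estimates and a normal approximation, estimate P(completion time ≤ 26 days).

0.166

te_User testing = (3 + 4·7 + 11)/6 = 42/6 = 7; σ²_User testing = ((11−3)/6)² = 1.778
te_Tooling = (10 + 4·11 + 12)/6 = 66/6 = 11; σ²_Tooling = ((12−10)/6)² = 0.111
te_Supplier sourcing = (2 + 4·3 + 4)/6 = 18/6 = 3; σ²_Supplier sourcing = ((4−2)/6)² = 0.111
te_Pilot run = (2 + 4·3 + 10)/6 = 24/6 = 4; σ²_Pilot run = ((10−2)/6)² = 1.778
te_QA = (8 + 4·14 + 26)/6 = 90/6 = 15; σ²_QA = ((26−8)/6)² = 9.000
te_Packaging design = (1 + 4·4 + 7)/6 = 24/6 = 4; σ²_Packaging design = ((7−1)/6)² = 1.000
te_Regulatory filing = (1 + 4·6 + 11)/6 = 36/6 = 6; σ²_Regulatory filing = ((11−1)/6)² = 2.778
te_Marketing collateral = (2 + 4·6 + 16)/6 = 42/6 = 7; σ²_Marketing collateral = ((16−2)/6)² = 5.444
te_Sales training = (1 + 4·3 + 5)/6 = 18/6 = 3; σ²_Sales training = ((5−1)/6)² = 0.444

Forward pass:
ES_User testing = 0; EF_User testing = 7
ES_Tooling = 0; EF_Tooling = 11
ES_Supplier sourcing = 0; EF_Supplier sourcing = 3
ES_Pilot run = max(EF_User testing=7, EF_Supplier sourcing=3) = 7; EF_Pilot run = 7+4 = 11
ES_QA = max(EF_User testing=7, EF_Tooling=11) = 11; EF_QA = 11+15 = 26
ES_Packaging design = 11; EF_Packaging design = 11+4 = 15
ES_Regulatory filing = 3; EF_Regulatory filing = 3+6 = 9
ES_Marketing collateral = max(EF_Pilot run=11, EF_Packaging design=15) = 15; EF_Marketing collateral = 15+7 = 22
ES_Sales training = max(EF_User testing=7, EF_QA=26, EF_Regulatory filing=9, EF_Marketing collateral=22) = 26; EF_Sales training = 26+3 = 29
Expected project duration μ = 29 days. Critical path: Tooling → QA → Sales training.

Variance along critical path = 0.111 + 9.000 + 0.444 = 9.556; σ = √9.556 = 3.091 days.
Z = (26 − 29) / 3.091 = -0.970
P(T ≤ 26) = Φ(-0.970) ≈ 0.166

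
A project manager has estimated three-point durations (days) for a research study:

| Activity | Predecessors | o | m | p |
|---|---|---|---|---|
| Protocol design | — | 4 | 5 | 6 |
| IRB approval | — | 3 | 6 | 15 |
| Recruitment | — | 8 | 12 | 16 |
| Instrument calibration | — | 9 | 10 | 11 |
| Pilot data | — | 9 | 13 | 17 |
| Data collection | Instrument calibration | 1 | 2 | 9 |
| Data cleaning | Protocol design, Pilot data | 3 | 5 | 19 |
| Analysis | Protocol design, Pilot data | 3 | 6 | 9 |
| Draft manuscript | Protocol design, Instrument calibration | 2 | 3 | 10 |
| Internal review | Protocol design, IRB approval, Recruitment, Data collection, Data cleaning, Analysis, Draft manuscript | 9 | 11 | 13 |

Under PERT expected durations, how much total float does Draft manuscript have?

te_Protocol design = (4 + 4·5 + 6)/6 = 30/6 = 5
te_IRB approval = (3 + 4·6 + 15)/6 = 42/6 = 7
te_Recruitment = (8 + 4·12 + 16)/6 = 72/6 = 12
te_Instrument calibration = (9 + 4·10 + 11)/6 = 60/6 = 10
te_Pilot data = (9 + 4·13 + 17)/6 = 78/6 = 13
te_Data collection = (1 + 4·2 + 9)/6 = 18/6 = 3
te_Data cleaning = (3 + 4·5 + 19)/6 = 42/6 = 7
te_Analysis = (3 + 4·6 + 9)/6 = 36/6 = 6
te_Draft manuscript = (2 + 4·3 + 10)/6 = 24/6 = 4
te_Internal review = (9 + 4·11 + 13)/6 = 66/6 = 11

Forward pass:
ES_Protocol design = 0; EF_Protocol design = 5
ES_IRB approval = 0; EF_IRB approval = 7
ES_Recruitment = 0; EF_Recruitment = 12
ES_Instrument calibration = 0; EF_Instrument calibration = 10
ES_Pilot data = 0; EF_Pilot data = 13
ES_Data collection = 10; EF_Data collection = 10+3 = 13
ES_Data cleaning = max(EF_Protocol design=5, EF_Pilot data=13) = 13; EF_Data cleaning = 13+7 = 20
ES_Analysis = max(EF_Protocol design=5, EF_Pilot data=13) = 13; EF_Analysis = 13+6 = 19
ES_Draft manuscript = max(EF_Protocol design=5, EF_Instrument calibration=10) = 10; EF_Draft manuscript = 10+4 = 14
ES_Internal review = max(EF_Protocol design=5, EF_IRB approval=7, EF_Recruitment=12, EF_Data collection=13, EF_Data cleaning=20, EF_Analysis=19, EF_Draft manuscript=14) = 20; EF_Internal review = 20+11 = 31
Expected project duration μ = 31 days. Critical path: Pilot data → Data cleaning → Internal review.

Backward pass:
LF_Internal review = 31; LS_Internal review = 31−11 = 20
LF_Draft manuscript = LS_Internal review = 20; LS_Draft manuscript = 20−4 = 16
LF_Analysis = LS_Internal review = 20; LS_Analysis = 20−6 = 14
LF_Data cleaning = LS_Internal review = 20; LS_Data cleaning = 20−7 = 13
LF_Data collection = LS_Internal review = 20; LS_Data collection = 20−3 = 17
LF_Pilot data = min(LS_Data cleaning=13, LS_Analysis=14) = 13; LS_Pilot data = 13−13 = 0
LF_Instrument calibration = min(LS_Data collection=17, LS_Draft manuscript=16) = 16; LS_Instrument calibration = 16−10 = 6
LF_Recruitment = LS_Internal review = 20; LS_Recruitment = 20−12 = 8
LF_IRB approval = LS_Internal review = 20; LS_IRB approval = 20−7 = 13
LF_Protocol design = min(LS_Data cleaning=13, LS_Analysis=14, LS_Draft manuscript=16, LS_Internal review=20) = 13; LS_Protocol design = 13−5 = 8
Slack_Draft manuscript = LS_Draft manuscript − ES_Draft manuscript = 16 − 10 = 6

6 days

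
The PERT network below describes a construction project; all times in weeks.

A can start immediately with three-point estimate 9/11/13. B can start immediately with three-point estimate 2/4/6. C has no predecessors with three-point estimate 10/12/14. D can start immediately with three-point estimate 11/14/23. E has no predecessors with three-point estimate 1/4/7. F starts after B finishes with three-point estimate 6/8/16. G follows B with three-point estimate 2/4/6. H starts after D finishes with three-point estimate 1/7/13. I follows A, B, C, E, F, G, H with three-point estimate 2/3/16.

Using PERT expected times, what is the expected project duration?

27 weeks

te_A = (9 + 4·11 + 13)/6 = 66/6 = 11
te_B = (2 + 4·4 + 6)/6 = 24/6 = 4
te_C = (10 + 4·12 + 14)/6 = 72/6 = 12
te_D = (11 + 4·14 + 23)/6 = 90/6 = 15
te_E = (1 + 4·4 + 7)/6 = 24/6 = 4
te_F = (6 + 4·8 + 16)/6 = 54/6 = 9
te_G = (2 + 4·4 + 6)/6 = 24/6 = 4
te_H = (1 + 4·7 + 13)/6 = 42/6 = 7
te_I = (2 + 4·3 + 16)/6 = 30/6 = 5

Forward pass:
ES_A = 0; EF_A = 11
ES_B = 0; EF_B = 4
ES_C = 0; EF_C = 12
ES_D = 0; EF_D = 15
ES_E = 0; EF_E = 4
ES_F = 4; EF_F = 4+9 = 13
ES_G = 4; EF_G = 4+4 = 8
ES_H = 15; EF_H = 15+7 = 22
ES_I = max(EF_A=11, EF_B=4, EF_C=12, EF_E=4, EF_F=13, EF_G=8, EF_H=22) = 22; EF_I = 22+5 = 27
Expected project duration μ = 27 weeks. Critical path: D → H → I.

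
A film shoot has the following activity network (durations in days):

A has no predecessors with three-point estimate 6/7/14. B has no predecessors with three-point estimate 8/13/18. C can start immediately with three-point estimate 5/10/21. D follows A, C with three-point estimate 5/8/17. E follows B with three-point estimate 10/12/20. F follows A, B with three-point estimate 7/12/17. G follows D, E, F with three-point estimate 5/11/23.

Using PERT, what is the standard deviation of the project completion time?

3.82 days

te_A = (6 + 4·7 + 14)/6 = 48/6 = 8; σ²_A = ((14−6)/6)² = 1.778
te_B = (8 + 4·13 + 18)/6 = 78/6 = 13; σ²_B = ((18−8)/6)² = 2.778
te_C = (5 + 4·10 + 21)/6 = 66/6 = 11; σ²_C = ((21−5)/6)² = 7.111
te_D = (5 + 4·8 + 17)/6 = 54/6 = 9; σ²_D = ((17−5)/6)² = 4.000
te_E = (10 + 4·12 + 20)/6 = 78/6 = 13; σ²_E = ((20−10)/6)² = 2.778
te_F = (7 + 4·12 + 17)/6 = 72/6 = 12; σ²_F = ((17−7)/6)² = 2.778
te_G = (5 + 4·11 + 23)/6 = 72/6 = 12; σ²_G = ((23−5)/6)² = 9.000

Forward pass:
ES_A = 0; EF_A = 8
ES_B = 0; EF_B = 13
ES_C = 0; EF_C = 11
ES_D = max(EF_A=8, EF_C=11) = 11; EF_D = 11+9 = 20
ES_E = 13; EF_E = 13+13 = 26
ES_F = max(EF_A=8, EF_B=13) = 13; EF_F = 13+12 = 25
ES_G = max(EF_D=20, EF_E=26, EF_F=25) = 26; EF_G = 26+12 = 38
Expected project duration μ = 38 days. Critical path: B → E → G.

Variance along critical path = 2.778 + 2.778 + 9.000 = 14.556
σ = √14.556 = 3.815 days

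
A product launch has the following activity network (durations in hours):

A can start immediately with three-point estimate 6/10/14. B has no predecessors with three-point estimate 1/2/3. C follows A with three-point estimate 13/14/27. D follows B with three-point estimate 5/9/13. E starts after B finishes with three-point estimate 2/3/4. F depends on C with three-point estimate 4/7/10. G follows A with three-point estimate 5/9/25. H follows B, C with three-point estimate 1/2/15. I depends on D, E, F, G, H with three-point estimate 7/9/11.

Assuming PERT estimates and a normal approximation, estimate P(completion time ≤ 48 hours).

0.979

te_A = (6 + 4·10 + 14)/6 = 60/6 = 10; σ²_A = ((14−6)/6)² = 1.778
te_B = (1 + 4·2 + 3)/6 = 12/6 = 2; σ²_B = ((3−1)/6)² = 0.111
te_C = (13 + 4·14 + 27)/6 = 96/6 = 16; σ²_C = ((27−13)/6)² = 5.444
te_D = (5 + 4·9 + 13)/6 = 54/6 = 9; σ²_D = ((13−5)/6)² = 1.778
te_E = (2 + 4·3 + 4)/6 = 18/6 = 3; σ²_E = ((4−2)/6)² = 0.111
te_F = (4 + 4·7 + 10)/6 = 42/6 = 7; σ²_F = ((10−4)/6)² = 1.000
te_G = (5 + 4·9 + 25)/6 = 66/6 = 11; σ²_G = ((25−5)/6)² = 11.111
te_H = (1 + 4·2 + 15)/6 = 24/6 = 4; σ²_H = ((15−1)/6)² = 5.444
te_I = (7 + 4·9 + 11)/6 = 54/6 = 9; σ²_I = ((11−7)/6)² = 0.444

Forward pass:
ES_A = 0; EF_A = 10
ES_B = 0; EF_B = 2
ES_C = 10; EF_C = 10+16 = 26
ES_D = 2; EF_D = 2+9 = 11
ES_E = 2; EF_E = 2+3 = 5
ES_F = 26; EF_F = 26+7 = 33
ES_G = 10; EF_G = 10+11 = 21
ES_H = max(EF_B=2, EF_C=26) = 26; EF_H = 26+4 = 30
ES_I = max(EF_D=11, EF_E=5, EF_F=33, EF_G=21, EF_H=30) = 33; EF_I = 33+9 = 42
Expected project duration μ = 42 hours. Critical path: A → C → F → I.

Variance along critical path = 1.778 + 5.444 + 1.000 + 0.444 = 8.667; σ = √8.667 = 2.944 hours.
Z = (48 − 42) / 2.944 = 2.038
P(T ≤ 48) = Φ(2.038) ≈ 0.979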